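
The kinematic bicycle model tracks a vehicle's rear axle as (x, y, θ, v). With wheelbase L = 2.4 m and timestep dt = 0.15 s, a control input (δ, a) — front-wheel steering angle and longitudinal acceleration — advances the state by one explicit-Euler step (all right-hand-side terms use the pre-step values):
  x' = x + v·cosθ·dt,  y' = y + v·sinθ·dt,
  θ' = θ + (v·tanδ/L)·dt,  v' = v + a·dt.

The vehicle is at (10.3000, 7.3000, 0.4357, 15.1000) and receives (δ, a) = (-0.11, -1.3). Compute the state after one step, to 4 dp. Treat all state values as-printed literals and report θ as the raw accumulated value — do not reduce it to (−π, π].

(12.3534, 8.2559, 0.3315, 14.9050)

x' = 10.3000 + 15.1000·cos(0.4357)·0.15 = 12.3534
y' = 7.3000 + 15.1000·sin(0.4357)·0.15 = 8.2559
θ' = 0.4357 + (15.1000/2.4)·tan(-0.11)·0.15 = 0.3315
v' = 15.1000 − 1.3000·0.15 = 14.9050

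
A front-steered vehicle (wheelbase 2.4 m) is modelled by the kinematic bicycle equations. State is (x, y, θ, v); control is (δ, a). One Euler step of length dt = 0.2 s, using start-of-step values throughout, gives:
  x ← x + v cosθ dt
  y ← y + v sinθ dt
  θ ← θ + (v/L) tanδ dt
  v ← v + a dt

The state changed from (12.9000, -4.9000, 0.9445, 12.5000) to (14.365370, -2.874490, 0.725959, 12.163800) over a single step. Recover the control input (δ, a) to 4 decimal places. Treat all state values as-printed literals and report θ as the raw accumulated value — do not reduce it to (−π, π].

a = (v'−v)/dt = (-0.336200)/0.2 = -1.6810
Δθ = θ'−θ = -0.218541;  (v·dt/L) = 12.5000·0.2/2.4 = 1.041667
tan δ = Δθ·L/(v·dt) = -0.209799  →  δ = -0.2068

δ = -0.2068, a = -1.6810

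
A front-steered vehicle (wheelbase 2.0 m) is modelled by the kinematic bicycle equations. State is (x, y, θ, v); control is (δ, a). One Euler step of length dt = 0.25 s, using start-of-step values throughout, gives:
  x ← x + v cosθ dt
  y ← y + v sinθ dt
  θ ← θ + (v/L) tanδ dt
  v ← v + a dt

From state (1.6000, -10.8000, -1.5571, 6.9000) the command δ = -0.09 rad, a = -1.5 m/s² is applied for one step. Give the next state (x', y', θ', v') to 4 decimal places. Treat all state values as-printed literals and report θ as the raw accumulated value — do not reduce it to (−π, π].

(1.6236, -12.5248, -1.6349, 6.5250)

x' = 1.6000 + 6.9000·cos(-1.5571)·0.25 = 1.6236
y' = -10.8000 + 6.9000·sin(-1.5571)·0.25 = -12.5248
θ' = -1.5571 + (6.9000/2.0)·tan(-0.09)·0.25 = -1.6349
v' = 6.9000 − 1.5000·0.25 = 6.5250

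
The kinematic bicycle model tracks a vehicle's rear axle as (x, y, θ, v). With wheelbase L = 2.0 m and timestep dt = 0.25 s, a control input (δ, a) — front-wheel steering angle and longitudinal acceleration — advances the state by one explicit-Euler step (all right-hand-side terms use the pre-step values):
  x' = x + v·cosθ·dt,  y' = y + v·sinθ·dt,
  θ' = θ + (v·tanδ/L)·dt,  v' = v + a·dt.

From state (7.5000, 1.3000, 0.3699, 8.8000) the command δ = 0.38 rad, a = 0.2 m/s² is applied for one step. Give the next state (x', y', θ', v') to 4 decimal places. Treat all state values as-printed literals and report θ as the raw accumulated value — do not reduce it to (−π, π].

(9.5512, 2.0953, 0.8093, 8.8500)

x' = 7.5000 + 8.8000·cos(0.3699)·0.25 = 9.5512
y' = 1.3000 + 8.8000·sin(0.3699)·0.25 = 2.0953
θ' = 0.3699 + (8.8000/2.0)·tan(0.38)·0.25 = 0.8093
v' = 8.8000 + 0.2000·0.25 = 8.8500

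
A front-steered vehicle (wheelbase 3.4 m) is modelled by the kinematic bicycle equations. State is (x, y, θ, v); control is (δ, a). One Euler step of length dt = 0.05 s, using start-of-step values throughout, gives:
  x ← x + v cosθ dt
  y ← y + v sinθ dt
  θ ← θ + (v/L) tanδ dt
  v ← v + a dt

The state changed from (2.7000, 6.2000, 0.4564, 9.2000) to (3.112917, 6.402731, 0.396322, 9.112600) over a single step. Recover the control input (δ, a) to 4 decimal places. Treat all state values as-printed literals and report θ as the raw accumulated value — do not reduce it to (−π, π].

a = (v'−v)/dt = (-0.087400)/0.05 = -1.7480
Δθ = θ'−θ = -0.060078;  (v·dt/L) = 9.2000·0.05/3.4 = 0.135294
tan δ = Δθ·L/(v·dt) = -0.444055  →  δ = -0.4179

δ = -0.4179, a = -1.7480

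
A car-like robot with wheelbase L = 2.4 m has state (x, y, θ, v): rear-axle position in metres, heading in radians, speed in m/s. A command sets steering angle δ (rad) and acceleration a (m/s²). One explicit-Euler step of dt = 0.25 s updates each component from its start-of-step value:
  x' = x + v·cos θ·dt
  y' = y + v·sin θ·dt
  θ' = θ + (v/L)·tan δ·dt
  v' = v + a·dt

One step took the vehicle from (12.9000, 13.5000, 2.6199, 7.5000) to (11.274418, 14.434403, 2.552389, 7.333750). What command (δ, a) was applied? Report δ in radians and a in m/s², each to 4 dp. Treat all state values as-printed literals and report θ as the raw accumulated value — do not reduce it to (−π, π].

a = (v'−v)/dt = (-0.166250)/0.25 = -0.6650
Δθ = θ'−θ = -0.067511;  (v·dt/L) = 7.5000·0.25/2.4 = 0.781250
tan δ = Δθ·L/(v·dt) = -0.086414  →  δ = -0.0862

δ = -0.0862, a = -0.6650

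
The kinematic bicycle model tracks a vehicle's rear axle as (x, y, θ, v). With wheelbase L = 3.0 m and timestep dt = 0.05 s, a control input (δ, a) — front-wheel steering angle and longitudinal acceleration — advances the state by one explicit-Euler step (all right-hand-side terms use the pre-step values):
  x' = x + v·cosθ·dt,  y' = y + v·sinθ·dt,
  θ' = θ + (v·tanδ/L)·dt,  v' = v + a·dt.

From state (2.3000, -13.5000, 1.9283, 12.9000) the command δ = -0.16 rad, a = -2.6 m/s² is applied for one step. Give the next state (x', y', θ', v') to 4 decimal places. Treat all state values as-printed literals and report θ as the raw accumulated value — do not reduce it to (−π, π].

x' = 2.3000 + 12.9000·cos(1.9283)·0.05 = 2.0743
y' = -13.5000 + 12.9000·sin(1.9283)·0.05 = -12.8958
θ' = 1.9283 + (12.9000/3.0)·tan(-0.16)·0.05 = 1.8936
v' = 12.9000 − 2.6000·0.05 = 12.7700

(2.0743, -12.8958, 1.8936, 12.7700)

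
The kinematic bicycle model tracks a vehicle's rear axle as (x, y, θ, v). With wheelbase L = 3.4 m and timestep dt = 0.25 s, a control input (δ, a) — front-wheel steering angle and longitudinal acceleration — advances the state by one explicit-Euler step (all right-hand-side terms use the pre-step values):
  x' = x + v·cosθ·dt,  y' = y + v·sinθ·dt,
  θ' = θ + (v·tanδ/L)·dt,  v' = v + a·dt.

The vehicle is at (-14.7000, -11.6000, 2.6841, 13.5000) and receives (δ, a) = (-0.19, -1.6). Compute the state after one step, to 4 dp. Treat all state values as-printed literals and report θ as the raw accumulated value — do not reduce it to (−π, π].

x' = -14.7000 + 13.5000·cos(2.6841)·0.25 = -17.7279
y' = -11.6000 + 13.5000·sin(2.6841)·0.25 = -10.1093
θ' = 2.6841 + (13.5000/3.4)·tan(-0.19)·0.25 = 2.4932
v' = 13.5000 − 1.6000·0.25 = 13.1000

(-17.7279, -10.1093, 2.4932, 13.1000)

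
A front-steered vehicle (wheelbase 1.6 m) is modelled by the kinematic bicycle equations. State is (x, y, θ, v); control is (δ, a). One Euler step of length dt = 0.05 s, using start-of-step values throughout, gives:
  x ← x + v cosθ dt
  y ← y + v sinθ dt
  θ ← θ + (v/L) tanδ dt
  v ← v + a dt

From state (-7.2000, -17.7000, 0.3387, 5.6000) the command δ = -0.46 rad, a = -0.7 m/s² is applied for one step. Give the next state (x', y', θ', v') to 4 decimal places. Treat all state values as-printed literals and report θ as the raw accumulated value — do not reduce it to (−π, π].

(-6.9359, -17.6070, 0.2520, 5.5650)

x' = -7.2000 + 5.6000·cos(0.3387)·0.05 = -6.9359
y' = -17.7000 + 5.6000·sin(0.3387)·0.05 = -17.6070
θ' = 0.3387 + (5.6000/1.6)·tan(-0.46)·0.05 = 0.2520
v' = 5.6000 − 0.7000·0.05 = 5.5650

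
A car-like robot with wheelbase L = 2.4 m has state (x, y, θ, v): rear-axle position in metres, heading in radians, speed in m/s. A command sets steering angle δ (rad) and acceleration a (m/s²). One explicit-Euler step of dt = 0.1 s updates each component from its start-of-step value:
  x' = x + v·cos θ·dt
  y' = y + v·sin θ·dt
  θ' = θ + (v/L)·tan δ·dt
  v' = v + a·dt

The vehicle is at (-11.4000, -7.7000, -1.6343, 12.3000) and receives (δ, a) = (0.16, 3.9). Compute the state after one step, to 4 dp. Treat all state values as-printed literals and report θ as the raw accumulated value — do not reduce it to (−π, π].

(-11.4781, -8.9275, -1.5516, 12.6900)

x' = -11.4000 + 12.3000·cos(-1.6343)·0.1 = -11.4781
y' = -7.7000 + 12.3000·sin(-1.6343)·0.1 = -8.9275
θ' = -1.6343 + (12.3000/2.4)·tan(0.16)·0.1 = -1.5516
v' = 12.3000 + 3.9000·0.1 = 12.6900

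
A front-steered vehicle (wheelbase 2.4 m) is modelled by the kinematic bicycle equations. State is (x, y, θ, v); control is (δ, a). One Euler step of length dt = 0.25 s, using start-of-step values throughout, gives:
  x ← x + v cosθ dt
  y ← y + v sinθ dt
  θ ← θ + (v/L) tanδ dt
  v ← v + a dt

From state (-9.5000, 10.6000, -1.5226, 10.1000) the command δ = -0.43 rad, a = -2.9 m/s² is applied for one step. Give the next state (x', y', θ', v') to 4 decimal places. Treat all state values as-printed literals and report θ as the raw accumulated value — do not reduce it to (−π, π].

(-9.3784, 8.0779, -2.0051, 9.3750)

x' = -9.5000 + 10.1000·cos(-1.5226)·0.25 = -9.3784
y' = 10.6000 + 10.1000·sin(-1.5226)·0.25 = 8.0779
θ' = -1.5226 + (10.1000/2.4)·tan(-0.43)·0.25 = -2.0051
v' = 10.1000 − 2.9000·0.25 = 9.3750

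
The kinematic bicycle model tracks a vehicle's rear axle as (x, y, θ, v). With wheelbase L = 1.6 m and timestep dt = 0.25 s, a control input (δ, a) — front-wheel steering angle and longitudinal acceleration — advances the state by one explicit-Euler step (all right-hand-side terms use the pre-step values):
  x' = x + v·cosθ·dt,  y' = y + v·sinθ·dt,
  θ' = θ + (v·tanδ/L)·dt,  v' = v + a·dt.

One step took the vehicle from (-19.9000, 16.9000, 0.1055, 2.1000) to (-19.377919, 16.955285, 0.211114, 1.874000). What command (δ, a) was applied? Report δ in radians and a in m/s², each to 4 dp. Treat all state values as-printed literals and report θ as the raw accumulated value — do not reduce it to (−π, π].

a = (v'−v)/dt = (-0.226000)/0.25 = -0.9040
Δθ = θ'−θ = 0.105614;  (v·dt/L) = 2.1000·0.25/1.6 = 0.328125
tan δ = Δθ·L/(v·dt) = 0.321871  →  δ = 0.3114

δ = 0.3114, a = -0.9040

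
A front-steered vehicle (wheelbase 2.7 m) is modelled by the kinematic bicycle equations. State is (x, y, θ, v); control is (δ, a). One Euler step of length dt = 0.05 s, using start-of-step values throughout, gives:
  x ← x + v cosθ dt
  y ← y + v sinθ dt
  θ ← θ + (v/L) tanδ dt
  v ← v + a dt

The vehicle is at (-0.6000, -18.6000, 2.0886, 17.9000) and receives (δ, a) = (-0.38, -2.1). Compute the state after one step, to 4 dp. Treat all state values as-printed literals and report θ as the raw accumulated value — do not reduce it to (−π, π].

(-1.0430, -17.8223, 1.9562, 17.7950)

x' = -0.6000 + 17.9000·cos(2.0886)·0.05 = -1.0430
y' = -18.6000 + 17.9000·sin(2.0886)·0.05 = -17.8223
θ' = 2.0886 + (17.9000/2.7)·tan(-0.38)·0.05 = 1.9562
v' = 17.9000 − 2.1000·0.05 = 17.7950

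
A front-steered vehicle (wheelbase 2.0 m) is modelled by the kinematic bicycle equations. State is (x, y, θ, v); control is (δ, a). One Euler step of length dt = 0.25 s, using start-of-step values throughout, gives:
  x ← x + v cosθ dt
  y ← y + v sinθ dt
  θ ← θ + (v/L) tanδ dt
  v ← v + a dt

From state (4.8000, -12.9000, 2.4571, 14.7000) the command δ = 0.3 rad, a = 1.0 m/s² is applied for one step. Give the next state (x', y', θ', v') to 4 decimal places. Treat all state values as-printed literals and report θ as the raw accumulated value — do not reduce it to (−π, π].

(1.9528, -10.5764, 3.0255, 14.9500)

x' = 4.8000 + 14.7000·cos(2.4571)·0.25 = 1.9528
y' = -12.9000 + 14.7000·sin(2.4571)·0.25 = -10.5764
θ' = 2.4571 + (14.7000/2.0)·tan(0.3)·0.25 = 3.0255
v' = 14.7000 + 1.0000·0.25 = 14.9500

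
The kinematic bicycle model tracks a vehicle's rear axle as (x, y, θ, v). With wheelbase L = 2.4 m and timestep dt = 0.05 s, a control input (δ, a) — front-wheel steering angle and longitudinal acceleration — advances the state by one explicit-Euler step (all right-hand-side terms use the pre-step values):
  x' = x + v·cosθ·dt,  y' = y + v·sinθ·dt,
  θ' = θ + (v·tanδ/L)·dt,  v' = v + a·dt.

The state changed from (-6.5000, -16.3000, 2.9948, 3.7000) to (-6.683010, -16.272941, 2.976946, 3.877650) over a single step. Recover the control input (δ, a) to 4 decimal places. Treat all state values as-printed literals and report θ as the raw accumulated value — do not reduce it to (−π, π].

δ = -0.2276, a = 3.5530

a = (v'−v)/dt = (0.177650)/0.05 = 3.5530
Δθ = θ'−θ = -0.017854;  (v·dt/L) = 3.7000·0.05/2.4 = 0.077083
tan δ = Δθ·L/(v·dt) = -0.231619  →  δ = -0.2276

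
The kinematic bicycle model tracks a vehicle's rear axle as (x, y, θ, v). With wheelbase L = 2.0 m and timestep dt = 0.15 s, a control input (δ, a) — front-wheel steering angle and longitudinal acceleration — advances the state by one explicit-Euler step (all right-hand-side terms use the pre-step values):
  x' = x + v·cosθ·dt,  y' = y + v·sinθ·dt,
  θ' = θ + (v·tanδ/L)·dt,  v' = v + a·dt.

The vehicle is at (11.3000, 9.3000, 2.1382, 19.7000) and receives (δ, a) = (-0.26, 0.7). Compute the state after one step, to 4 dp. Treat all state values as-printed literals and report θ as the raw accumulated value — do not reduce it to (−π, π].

x' = 11.3000 + 19.7000·cos(2.1382)·0.15 = 9.7119
y' = 9.3000 + 19.7000·sin(2.1382)·0.15 = 11.7919
θ' = 2.1382 + (19.7000/2.0)·tan(-0.26)·0.15 = 1.7452
v' = 19.7000 + 0.7000·0.15 = 19.8050

(9.7119, 11.7919, 1.7452, 19.8050)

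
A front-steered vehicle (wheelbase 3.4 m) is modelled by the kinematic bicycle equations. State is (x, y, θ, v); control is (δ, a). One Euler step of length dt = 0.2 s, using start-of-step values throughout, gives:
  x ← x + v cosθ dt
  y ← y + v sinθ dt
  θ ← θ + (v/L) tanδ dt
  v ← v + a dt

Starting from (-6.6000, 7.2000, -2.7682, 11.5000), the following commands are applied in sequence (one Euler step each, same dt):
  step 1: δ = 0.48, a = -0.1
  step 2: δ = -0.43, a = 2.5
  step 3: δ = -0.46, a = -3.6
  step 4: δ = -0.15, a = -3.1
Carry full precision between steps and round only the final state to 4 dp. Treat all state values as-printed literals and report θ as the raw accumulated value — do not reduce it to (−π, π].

after step 1 (δ=0.48, a=-0.1): (-8.741519, 6.361014, -2.416022, 11.480000)
after step 2 (δ=-0.43, a=2.5): (-10.459204, 4.837475, -2.725726, 11.980000)
after step 3 (δ=-0.46, a=-3.6): (-12.650985, 3.869532, -3.074872, 11.260000)
after step 4 (δ=-0.15, a=-3.1): (-14.897975, 3.719388, -3.174977, 10.640000)

(-14.8980, 3.7194, -3.1750, 10.6400)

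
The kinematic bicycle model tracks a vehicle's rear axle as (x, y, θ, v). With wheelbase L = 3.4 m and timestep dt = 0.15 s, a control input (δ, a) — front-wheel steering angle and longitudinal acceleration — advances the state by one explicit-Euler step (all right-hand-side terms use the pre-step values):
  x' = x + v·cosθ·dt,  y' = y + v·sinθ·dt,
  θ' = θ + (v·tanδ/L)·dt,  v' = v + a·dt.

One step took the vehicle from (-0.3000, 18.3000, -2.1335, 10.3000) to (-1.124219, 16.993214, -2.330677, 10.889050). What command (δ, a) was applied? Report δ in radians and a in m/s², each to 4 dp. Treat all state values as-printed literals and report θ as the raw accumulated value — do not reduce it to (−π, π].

δ = -0.4094, a = 3.9270

a = (v'−v)/dt = (0.589050)/0.15 = 3.9270
Δθ = θ'−θ = -0.197177;  (v·dt/L) = 10.3000·0.15/3.4 = 0.454412
tan δ = Δθ·L/(v·dt) = -0.433917  →  δ = -0.4094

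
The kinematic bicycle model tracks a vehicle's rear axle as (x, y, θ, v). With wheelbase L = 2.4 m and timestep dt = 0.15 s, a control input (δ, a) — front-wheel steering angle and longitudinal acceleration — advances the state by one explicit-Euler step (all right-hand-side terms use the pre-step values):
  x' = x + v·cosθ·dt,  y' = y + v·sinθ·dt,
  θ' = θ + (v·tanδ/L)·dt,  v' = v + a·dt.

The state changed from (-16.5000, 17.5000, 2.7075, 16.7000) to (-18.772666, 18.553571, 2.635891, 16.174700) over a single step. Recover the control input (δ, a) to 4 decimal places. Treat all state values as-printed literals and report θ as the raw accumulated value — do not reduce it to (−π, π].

δ = -0.0685, a = -3.5020

a = (v'−v)/dt = (-0.525300)/0.15 = -3.5020
Δθ = θ'−θ = -0.071609;  (v·dt/L) = 16.7000·0.15/2.4 = 1.043750
tan δ = Δθ·L/(v·dt) = -0.068607  →  δ = -0.0685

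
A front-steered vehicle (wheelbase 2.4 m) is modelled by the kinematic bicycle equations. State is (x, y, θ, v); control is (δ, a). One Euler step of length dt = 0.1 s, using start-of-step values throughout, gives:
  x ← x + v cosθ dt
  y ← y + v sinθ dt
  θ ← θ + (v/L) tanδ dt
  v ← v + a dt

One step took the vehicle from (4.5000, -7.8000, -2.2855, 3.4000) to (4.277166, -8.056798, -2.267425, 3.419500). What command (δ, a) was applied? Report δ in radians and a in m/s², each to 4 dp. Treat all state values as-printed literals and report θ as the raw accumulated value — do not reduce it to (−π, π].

δ = 0.1269, a = 0.1950

a = (v'−v)/dt = (0.019500)/0.1 = 0.1950
Δθ = θ'−θ = 0.018075;  (v·dt/L) = 3.4000·0.1/2.4 = 0.141667
tan δ = Δθ·L/(v·dt) = 0.127588  →  δ = 0.1269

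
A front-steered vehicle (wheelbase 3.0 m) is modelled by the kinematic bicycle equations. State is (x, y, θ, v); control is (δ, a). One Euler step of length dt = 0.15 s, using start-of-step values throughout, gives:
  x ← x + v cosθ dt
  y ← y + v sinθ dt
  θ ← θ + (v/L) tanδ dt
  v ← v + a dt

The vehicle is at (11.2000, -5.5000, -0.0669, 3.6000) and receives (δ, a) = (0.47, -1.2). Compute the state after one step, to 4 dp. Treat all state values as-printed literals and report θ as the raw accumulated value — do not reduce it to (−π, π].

(11.7388, -5.5361, 0.0245, 3.4200)

x' = 11.2000 + 3.6000·cos(-0.0669)·0.15 = 11.7388
y' = -5.5000 + 3.6000·sin(-0.0669)·0.15 = -5.5361
θ' = -0.0669 + (3.6000/3.0)·tan(0.47)·0.15 = 0.0245
v' = 3.6000 − 1.2000·0.15 = 3.4200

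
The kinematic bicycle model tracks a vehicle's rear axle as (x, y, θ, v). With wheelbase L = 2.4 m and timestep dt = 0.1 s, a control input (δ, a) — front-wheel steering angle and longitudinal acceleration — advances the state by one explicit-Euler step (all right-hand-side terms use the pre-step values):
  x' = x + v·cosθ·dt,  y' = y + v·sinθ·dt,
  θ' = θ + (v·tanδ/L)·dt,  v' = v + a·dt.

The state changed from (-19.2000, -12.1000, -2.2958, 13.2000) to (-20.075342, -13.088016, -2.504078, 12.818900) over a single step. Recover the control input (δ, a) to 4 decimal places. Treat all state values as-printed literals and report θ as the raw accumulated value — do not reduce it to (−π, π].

a = (v'−v)/dt = (-0.381100)/0.1 = -3.8110
Δθ = θ'−θ = -0.208278;  (v·dt/L) = 13.2000·0.1/2.4 = 0.550000
tan δ = Δθ·L/(v·dt) = -0.378687  →  δ = -0.3620

δ = -0.3620, a = -3.8110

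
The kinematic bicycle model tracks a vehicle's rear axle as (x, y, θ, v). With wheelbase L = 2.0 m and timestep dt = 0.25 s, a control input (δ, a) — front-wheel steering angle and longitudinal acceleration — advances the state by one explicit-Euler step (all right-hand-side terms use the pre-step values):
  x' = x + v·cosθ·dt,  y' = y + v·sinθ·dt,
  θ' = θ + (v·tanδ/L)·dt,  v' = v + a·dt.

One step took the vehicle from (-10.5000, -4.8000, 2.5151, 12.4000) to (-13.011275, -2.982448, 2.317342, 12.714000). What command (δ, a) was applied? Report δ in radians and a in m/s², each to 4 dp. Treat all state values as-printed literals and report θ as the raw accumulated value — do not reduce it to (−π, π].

δ = -0.1269, a = 1.2560

a = (v'−v)/dt = (0.314000)/0.25 = 1.2560
Δθ = θ'−θ = -0.197758;  (v·dt/L) = 12.4000·0.25/2.0 = 1.550000
tan δ = Δθ·L/(v·dt) = -0.127586  →  δ = -0.1269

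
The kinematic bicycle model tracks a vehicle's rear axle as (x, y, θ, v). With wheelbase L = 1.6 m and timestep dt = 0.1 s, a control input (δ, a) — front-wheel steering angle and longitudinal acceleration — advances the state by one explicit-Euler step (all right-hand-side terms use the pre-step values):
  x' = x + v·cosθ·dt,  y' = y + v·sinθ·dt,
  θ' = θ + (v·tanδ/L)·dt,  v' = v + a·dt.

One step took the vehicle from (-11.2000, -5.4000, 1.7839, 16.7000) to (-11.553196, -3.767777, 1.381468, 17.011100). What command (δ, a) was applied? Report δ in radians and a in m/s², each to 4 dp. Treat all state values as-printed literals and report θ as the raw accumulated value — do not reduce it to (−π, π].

a = (v'−v)/dt = (0.311100)/0.1 = 3.1110
Δθ = θ'−θ = -0.402432;  (v·dt/L) = 16.7000·0.1/1.6 = 1.043750
tan δ = Δθ·L/(v·dt) = -0.385564  →  δ = -0.3680

δ = -0.3680, a = 3.1110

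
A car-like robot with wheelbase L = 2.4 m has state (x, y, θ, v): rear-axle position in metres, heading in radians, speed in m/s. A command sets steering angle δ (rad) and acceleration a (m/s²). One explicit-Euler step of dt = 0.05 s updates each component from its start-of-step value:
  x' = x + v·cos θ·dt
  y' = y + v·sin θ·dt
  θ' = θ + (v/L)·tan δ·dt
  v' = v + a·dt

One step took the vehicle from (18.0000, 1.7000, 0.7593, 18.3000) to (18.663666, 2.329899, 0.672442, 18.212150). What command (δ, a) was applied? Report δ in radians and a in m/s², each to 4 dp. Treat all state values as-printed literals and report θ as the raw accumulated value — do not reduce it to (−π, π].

a = (v'−v)/dt = (-0.087850)/0.05 = -1.7570
Δθ = θ'−θ = -0.086858;  (v·dt/L) = 18.3000·0.05/2.4 = 0.381250
tan δ = Δθ·L/(v·dt) = -0.227824  →  δ = -0.2240

δ = -0.2240, a = -1.7570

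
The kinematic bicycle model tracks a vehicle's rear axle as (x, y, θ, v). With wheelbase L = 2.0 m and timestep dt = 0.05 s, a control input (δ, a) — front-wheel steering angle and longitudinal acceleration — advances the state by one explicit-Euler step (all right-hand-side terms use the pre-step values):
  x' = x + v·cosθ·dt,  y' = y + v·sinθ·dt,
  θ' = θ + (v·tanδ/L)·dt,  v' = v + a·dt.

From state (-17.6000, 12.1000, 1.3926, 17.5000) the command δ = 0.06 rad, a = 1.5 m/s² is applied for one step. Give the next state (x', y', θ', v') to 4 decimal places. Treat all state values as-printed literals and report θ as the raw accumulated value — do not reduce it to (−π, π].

(-17.4449, 12.9611, 1.4189, 17.5750)

x' = -17.6000 + 17.5000·cos(1.3926)·0.05 = -17.4449
y' = 12.1000 + 17.5000·sin(1.3926)·0.05 = 12.9611
θ' = 1.3926 + (17.5000/2.0)·tan(0.06)·0.05 = 1.4189
v' = 17.5000 + 1.5000·0.05 = 17.5750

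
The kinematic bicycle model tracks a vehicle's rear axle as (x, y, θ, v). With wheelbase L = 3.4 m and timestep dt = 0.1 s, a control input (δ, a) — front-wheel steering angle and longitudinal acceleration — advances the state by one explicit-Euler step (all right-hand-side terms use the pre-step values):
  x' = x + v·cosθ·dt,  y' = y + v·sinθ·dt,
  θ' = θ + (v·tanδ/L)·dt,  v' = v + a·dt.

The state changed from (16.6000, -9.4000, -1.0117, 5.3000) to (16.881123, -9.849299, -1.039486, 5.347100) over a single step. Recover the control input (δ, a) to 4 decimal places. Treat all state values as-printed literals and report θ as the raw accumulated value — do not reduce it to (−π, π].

δ = -0.1764, a = 0.4710

a = (v'−v)/dt = (0.047100)/0.1 = 0.4710
Δθ = θ'−θ = -0.027786;  (v·dt/L) = 5.3000·0.1/3.4 = 0.155882
tan δ = Δθ·L/(v·dt) = -0.178250  →  δ = -0.1764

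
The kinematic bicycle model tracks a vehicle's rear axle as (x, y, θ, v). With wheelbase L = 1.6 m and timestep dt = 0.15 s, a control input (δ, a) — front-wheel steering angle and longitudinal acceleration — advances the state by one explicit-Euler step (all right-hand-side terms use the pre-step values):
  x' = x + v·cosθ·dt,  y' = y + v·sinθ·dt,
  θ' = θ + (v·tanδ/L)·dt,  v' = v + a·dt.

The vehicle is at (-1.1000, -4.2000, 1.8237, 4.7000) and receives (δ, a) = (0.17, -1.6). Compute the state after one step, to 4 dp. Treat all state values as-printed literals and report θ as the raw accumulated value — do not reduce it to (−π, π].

(-1.2764, -3.5174, 1.8993, 4.4600)

x' = -1.1000 + 4.7000·cos(1.8237)·0.15 = -1.2764
y' = -4.2000 + 4.7000·sin(1.8237)·0.15 = -3.5174
θ' = 1.8237 + (4.7000/1.6)·tan(0.17)·0.15 = 1.8993
v' = 4.7000 − 1.6000·0.15 = 4.4600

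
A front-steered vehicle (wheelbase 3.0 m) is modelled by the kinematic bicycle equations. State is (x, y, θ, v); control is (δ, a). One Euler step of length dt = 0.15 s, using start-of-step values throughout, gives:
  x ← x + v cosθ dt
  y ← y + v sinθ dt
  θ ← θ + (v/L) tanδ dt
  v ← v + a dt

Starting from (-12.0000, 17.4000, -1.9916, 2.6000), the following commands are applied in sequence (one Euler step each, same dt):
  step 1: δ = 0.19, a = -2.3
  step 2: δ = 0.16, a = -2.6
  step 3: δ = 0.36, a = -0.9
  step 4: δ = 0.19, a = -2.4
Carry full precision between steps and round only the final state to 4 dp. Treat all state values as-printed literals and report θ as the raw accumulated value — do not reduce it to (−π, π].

after step 1 (δ=0.19, a=-2.3): (-12.159313, 17.044023, -1.966598, 2.255000)
after step 2 (δ=0.16, a=-2.6): (-12.289724, 16.731924, -1.948403, 1.865000)
after step 3 (δ=0.36, a=-0.9): (-12.392867, 16.471883, -1.913303, 1.730000)
after step 4 (δ=0.19, a=-2.4): (-12.480020, 16.227455, -1.896668, 1.370000)

(-12.4800, 16.2275, -1.8967, 1.3700)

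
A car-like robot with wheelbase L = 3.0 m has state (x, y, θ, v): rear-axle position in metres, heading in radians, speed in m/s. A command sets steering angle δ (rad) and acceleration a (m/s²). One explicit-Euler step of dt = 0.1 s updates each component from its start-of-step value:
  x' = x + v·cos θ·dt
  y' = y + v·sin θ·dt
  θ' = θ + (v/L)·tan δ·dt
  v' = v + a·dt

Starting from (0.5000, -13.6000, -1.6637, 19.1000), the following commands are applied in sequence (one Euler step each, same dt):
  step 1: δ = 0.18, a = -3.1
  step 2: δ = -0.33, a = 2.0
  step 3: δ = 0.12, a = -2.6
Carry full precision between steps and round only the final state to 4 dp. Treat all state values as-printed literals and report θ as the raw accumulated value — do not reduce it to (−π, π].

(0.0043, -19.2445, -1.6861, 18.7300)

after step 1 (δ=0.18, a=-3.1): (0.322809, -15.501763, -1.547846, 18.790000)
after step 2 (δ=-0.33, a=2.0): (0.365929, -17.380268, -1.762381, 18.990000)
after step 3 (δ=0.12, a=-2.6): (0.004332, -19.244524, -1.686054, 18.730000)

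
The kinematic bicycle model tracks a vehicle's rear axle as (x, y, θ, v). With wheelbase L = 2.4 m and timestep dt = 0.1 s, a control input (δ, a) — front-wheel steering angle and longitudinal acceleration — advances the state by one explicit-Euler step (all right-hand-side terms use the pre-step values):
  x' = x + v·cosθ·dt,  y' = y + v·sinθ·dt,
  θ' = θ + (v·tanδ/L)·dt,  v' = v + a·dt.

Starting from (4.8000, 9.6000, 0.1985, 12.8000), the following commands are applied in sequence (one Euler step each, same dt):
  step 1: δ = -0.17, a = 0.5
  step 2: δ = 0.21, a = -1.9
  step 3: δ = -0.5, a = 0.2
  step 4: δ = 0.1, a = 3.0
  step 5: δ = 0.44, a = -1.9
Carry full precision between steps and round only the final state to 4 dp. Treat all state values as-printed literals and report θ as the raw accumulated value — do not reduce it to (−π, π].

(11.1307, 10.1639, 0.2405, 12.7900)

after step 1 (δ=-0.17, a=0.5): (6.054865, 9.852415, 0.106950, 12.850000)
after step 2 (δ=0.21, a=-1.9): (7.332523, 9.989583, 0.221070, 12.660000)
after step 3 (δ=-0.5, a=0.2): (8.567713, 10.267183, -0.067105, 12.680000)
after step 4 (δ=0.1, a=3.0): (9.832859, 10.182158, -0.014095, 12.980000)
after step 5 (δ=0.44, a=-1.9): (11.130730, 10.163864, 0.240519, 12.790000)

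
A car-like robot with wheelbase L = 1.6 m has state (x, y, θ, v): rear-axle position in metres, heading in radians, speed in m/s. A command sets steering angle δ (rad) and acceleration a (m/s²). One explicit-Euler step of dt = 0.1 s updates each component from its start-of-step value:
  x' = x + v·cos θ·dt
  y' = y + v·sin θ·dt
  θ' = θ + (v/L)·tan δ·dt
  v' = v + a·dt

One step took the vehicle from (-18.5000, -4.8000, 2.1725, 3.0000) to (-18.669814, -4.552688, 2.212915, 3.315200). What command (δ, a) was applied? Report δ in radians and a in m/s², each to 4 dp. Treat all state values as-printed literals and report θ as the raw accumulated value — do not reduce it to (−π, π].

a = (v'−v)/dt = (0.315200)/0.1 = 3.1520
Δθ = θ'−θ = 0.040415;  (v·dt/L) = 3.0000·0.1/1.6 = 0.187500
tan δ = Δθ·L/(v·dt) = 0.215547  →  δ = 0.2123

δ = 0.2123, a = 3.1520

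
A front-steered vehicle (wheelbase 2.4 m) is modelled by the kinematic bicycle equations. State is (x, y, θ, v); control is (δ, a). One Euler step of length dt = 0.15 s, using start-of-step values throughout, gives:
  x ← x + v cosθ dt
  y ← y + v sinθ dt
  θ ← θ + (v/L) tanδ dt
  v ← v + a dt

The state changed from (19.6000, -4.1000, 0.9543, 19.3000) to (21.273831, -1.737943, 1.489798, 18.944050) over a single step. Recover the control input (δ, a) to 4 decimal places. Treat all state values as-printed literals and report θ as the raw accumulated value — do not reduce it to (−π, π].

a = (v'−v)/dt = (-0.355950)/0.15 = -2.3730
Δθ = θ'−θ = 0.535498;  (v·dt/L) = 19.3000·0.15/2.4 = 1.206250
tan δ = Δθ·L/(v·dt) = 0.443936  →  δ = 0.4178

δ = 0.4178, a = -2.3730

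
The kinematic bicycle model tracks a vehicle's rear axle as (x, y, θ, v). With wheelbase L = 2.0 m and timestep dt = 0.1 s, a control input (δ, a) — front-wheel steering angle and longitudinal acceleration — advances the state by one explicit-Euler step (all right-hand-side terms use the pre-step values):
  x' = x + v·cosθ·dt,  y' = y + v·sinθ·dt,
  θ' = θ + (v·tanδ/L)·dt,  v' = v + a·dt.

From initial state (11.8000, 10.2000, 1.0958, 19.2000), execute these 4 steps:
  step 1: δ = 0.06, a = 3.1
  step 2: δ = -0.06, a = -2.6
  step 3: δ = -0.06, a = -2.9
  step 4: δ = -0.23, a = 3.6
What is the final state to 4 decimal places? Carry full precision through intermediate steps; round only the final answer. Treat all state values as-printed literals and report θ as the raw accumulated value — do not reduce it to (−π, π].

(15.3154, 17.0344, 0.8151, 19.3200)

after step 1 (δ=0.06, a=3.1): (12.678084, 11.907445, 1.153469, 19.510000)
after step 2 (δ=-0.06, a=-2.6): (13.468860, 13.691002, 1.094869, 19.250000)
after step 3 (δ=-0.06, a=-2.9): (14.350824, 15.402073, 1.037049, 18.960000)
after step 4 (δ=-0.23, a=3.6): (15.315437, 17.034352, 0.815082, 19.320000)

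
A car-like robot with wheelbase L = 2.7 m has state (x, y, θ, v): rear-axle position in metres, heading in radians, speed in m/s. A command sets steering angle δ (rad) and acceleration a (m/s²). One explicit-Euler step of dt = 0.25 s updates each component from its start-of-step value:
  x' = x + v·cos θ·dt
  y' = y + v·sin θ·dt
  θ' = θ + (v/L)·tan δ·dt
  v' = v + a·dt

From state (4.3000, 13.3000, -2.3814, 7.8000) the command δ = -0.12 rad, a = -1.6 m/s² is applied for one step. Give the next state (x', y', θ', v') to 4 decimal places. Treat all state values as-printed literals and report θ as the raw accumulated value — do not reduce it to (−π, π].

x' = 4.3000 + 7.8000·cos(-2.3814)·0.25 = 2.8868
y' = 13.3000 + 7.8000·sin(-2.3814)·0.25 = 11.9563
θ' = -2.3814 + (7.8000/2.7)·tan(-0.12)·0.25 = -2.4685
v' = 7.8000 − 1.6000·0.25 = 7.4000

(2.8868, 11.9563, -2.4685, 7.4000)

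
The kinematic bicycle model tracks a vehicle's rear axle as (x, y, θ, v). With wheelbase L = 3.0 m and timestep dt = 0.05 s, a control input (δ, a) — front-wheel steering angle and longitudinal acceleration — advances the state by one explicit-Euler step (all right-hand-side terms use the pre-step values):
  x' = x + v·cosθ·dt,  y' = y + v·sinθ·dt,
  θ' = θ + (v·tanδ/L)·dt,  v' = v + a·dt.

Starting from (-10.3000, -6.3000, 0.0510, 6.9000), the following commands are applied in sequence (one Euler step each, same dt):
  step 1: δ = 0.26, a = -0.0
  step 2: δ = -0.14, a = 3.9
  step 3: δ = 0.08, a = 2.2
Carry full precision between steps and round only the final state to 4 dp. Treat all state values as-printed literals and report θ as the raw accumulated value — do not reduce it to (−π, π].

(-9.2576, -6.2311, 0.0749, 7.2050)

after step 1 (δ=0.26, a=-0.0): (-9.955449, -6.282413, 0.081592, 6.900000)
after step 2 (δ=-0.14, a=3.9): (-9.611596, -6.254294, 0.065386, 7.095000)
after step 3 (δ=0.08, a=2.2): (-9.257604, -6.231115, 0.074867, 7.205000)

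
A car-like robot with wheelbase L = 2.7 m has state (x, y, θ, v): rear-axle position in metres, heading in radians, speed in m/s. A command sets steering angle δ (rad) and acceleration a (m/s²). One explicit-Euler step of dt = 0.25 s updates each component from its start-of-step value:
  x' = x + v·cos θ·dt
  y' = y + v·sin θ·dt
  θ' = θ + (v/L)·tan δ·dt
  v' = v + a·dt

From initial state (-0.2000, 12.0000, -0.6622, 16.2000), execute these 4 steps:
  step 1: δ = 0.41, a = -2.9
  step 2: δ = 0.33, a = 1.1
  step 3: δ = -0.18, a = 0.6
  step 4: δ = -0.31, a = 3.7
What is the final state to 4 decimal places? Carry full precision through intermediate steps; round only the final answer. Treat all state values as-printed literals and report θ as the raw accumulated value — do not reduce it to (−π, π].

after step 1 (δ=0.41, a=-2.9): (2.993998, 9.509844, -0.010253, 15.475000)
after step 2 (δ=0.33, a=1.1): (6.862545, 9.470178, 0.480541, 15.750000)
after step 3 (δ=-0.18, a=0.6): (10.354104, 11.290321, 0.215168, 15.900000)
after step 4 (δ=-0.31, a=3.7): (14.237442, 12.139030, -0.256425, 16.825000)

(14.2374, 12.1390, -0.2564, 16.8250)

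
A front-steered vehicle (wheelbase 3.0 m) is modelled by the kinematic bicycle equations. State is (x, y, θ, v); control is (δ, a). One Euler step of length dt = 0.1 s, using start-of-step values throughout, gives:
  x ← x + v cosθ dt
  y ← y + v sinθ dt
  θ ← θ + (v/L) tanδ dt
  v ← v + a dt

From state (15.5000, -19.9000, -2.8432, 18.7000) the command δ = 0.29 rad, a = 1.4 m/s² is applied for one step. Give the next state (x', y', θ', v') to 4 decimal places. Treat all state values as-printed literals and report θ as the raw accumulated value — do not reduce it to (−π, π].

x' = 15.5000 + 18.7000·cos(-2.8432)·0.1 = 13.7126
y' = -19.9000 + 18.7000·sin(-2.8432)·0.1 = -20.4498
θ' = -2.8432 + (18.7000/3.0)·tan(0.29)·0.1 = -2.6572
v' = 18.7000 + 1.4000·0.1 = 18.8400

(13.7126, -20.4498, -2.6572, 18.8400)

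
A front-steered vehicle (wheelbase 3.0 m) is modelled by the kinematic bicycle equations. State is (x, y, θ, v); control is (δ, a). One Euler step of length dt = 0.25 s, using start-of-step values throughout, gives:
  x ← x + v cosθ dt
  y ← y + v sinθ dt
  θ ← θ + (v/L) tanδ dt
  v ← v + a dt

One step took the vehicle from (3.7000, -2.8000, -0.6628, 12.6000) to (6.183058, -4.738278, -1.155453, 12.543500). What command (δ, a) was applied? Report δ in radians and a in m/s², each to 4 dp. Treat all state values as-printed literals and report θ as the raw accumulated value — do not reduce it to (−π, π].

a = (v'−v)/dt = (-0.056500)/0.25 = -0.2260
Δθ = θ'−θ = -0.492653;  (v·dt/L) = 12.6000·0.25/3.0 = 1.050000
tan δ = Δθ·L/(v·dt) = -0.469193  →  δ = -0.4387

δ = -0.4387, a = -0.2260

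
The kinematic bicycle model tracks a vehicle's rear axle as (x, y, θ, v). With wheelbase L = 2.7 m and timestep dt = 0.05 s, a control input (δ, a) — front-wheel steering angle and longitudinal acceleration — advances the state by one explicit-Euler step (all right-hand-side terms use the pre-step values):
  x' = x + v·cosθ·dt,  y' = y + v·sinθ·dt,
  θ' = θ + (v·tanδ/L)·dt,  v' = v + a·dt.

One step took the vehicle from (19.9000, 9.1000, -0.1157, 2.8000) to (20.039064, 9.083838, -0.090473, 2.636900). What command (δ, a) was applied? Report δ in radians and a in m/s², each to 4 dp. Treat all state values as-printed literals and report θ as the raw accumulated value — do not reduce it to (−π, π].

a = (v'−v)/dt = (-0.163100)/0.05 = -3.2620
Δθ = θ'−θ = 0.025227;  (v·dt/L) = 2.8000·0.05/2.7 = 0.051852
tan δ = Δθ·L/(v·dt) = 0.486521  →  δ = 0.4528

δ = 0.4528, a = -3.2620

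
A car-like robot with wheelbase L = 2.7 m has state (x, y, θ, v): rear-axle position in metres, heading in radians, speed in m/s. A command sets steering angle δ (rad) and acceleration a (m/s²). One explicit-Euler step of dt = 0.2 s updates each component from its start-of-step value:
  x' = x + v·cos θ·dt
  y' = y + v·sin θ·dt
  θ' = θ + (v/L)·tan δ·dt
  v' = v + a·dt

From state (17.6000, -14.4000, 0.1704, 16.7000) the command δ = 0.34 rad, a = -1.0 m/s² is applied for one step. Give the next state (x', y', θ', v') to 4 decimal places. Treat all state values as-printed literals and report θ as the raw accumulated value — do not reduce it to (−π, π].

x' = 17.6000 + 16.7000·cos(0.1704)·0.2 = 20.8916
y' = -14.4000 + 16.7000·sin(0.1704)·0.2 = -13.8336
θ' = 0.1704 + (16.7000/2.7)·tan(0.34)·0.2 = 0.6080
v' = 16.7000 − 1.0000·0.2 = 16.5000

(20.8916, -13.8336, 0.6080, 16.5000)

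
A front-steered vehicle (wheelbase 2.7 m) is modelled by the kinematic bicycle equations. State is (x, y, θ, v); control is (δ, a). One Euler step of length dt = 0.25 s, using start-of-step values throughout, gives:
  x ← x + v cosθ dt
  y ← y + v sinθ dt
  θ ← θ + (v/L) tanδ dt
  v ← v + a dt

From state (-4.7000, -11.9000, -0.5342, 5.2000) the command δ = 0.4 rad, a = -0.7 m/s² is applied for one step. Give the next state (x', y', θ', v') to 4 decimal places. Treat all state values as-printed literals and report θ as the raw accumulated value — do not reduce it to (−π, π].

(-3.5811, -12.5619, -0.3306, 5.0250)

x' = -4.7000 + 5.2000·cos(-0.5342)·0.25 = -3.5811
y' = -11.9000 + 5.2000·sin(-0.5342)·0.25 = -12.5619
θ' = -0.5342 + (5.2000/2.7)·tan(0.4)·0.25 = -0.3306
v' = 5.2000 − 0.7000·0.25 = 5.0250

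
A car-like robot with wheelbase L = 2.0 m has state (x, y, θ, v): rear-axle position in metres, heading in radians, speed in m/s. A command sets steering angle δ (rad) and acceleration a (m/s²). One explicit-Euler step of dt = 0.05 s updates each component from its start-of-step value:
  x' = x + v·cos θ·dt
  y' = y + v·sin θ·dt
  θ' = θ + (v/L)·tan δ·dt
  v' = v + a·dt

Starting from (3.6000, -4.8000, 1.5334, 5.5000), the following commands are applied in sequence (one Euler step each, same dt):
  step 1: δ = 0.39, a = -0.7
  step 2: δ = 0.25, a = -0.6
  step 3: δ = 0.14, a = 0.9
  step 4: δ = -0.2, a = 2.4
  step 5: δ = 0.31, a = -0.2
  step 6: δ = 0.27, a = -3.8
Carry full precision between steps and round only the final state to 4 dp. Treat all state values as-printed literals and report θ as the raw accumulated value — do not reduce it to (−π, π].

after step 1 (δ=0.39, a=-0.7): (3.610282, -4.525192, 1.589920, 5.465000)
after step 2 (δ=0.25, a=-0.6): (3.605056, -4.251992, 1.624806, 5.435000)
after step 3 (δ=0.14, a=0.9): (3.590386, -3.980638, 1.643954, 5.480000)
after step 4 (δ=-0.2, a=2.4): (3.570359, -3.707371, 1.616183, 5.600000)
after step 5 (δ=0.31, a=-0.2): (3.557655, -3.427660, 1.661028, 5.590000)
after step 6 (δ=0.27, a=-3.8): (3.532470, -3.149297, 1.699705, 5.400000)

(3.5325, -3.1493, 1.6997, 5.4000)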